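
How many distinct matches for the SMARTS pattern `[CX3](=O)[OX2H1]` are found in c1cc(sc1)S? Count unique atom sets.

0

[CX3](=O)[OX2H1] is the SMARTS for a carboxylic acid: an sp2 carbon double-bonded to O and single-bonded to an -OH oxygen.
No fragment in the molecule satisfies every constraint, giving 0 matches.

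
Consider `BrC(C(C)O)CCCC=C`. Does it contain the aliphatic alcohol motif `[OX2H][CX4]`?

Yes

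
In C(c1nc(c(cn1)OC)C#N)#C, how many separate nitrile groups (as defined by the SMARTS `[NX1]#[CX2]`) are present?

[NX1]#[CX2] is the SMARTS for a nitrile: a nitrogen triple-bonded to a two-connected carbon.
Exactly one fragment in the molecule meets all constraints, giving 1 match.

1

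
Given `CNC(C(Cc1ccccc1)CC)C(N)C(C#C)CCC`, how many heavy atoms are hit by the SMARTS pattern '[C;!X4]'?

2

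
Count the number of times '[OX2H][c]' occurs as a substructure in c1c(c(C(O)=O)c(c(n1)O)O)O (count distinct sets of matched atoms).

3

[OX2H][c] is the SMARTS for a phenol: a hydroxyl oxygen attached to an aromatic carbon.
The molecule carries 3 separate instances of a hydroxyl group (-OH) meeting every constraint; each maps to a distinct set of atoms, giving 3 matches.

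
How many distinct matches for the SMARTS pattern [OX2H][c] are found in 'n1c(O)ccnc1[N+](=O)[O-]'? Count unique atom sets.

1

[OX2H][c] is the SMARTS for a phenol: a hydroxyl oxygen attached to an aromatic carbon.
Exactly one fragment in the molecule meets all constraints, giving 1 match.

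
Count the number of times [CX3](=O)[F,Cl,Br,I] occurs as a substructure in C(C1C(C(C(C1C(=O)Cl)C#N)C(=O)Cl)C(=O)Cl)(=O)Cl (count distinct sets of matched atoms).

4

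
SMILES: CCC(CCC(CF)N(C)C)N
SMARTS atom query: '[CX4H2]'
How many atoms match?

4

The query [CX4H2] means: sp3 carbon (X4) with exactly two hydrogens.
Check the 12 heavy atoms by environment: 4× C (H2, X4) → match; 2× C (H1, X4) → no; 3× C (H3, X4) → no; 1× F (H0, X1) → no; 1× N (H0, X3) → no; 1× N (H2, X3) → no.
That gives 4 matching atoms.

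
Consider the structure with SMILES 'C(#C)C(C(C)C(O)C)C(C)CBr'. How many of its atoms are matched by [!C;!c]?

2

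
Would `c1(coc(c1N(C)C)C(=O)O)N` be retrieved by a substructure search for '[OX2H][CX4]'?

No

The pattern [OX2H][CX4] describes a hydroxyl oxygen bound to an sp3 (X4) carbon — an aliphatic alcohol.
The closest candidate here is a carboxylic acid group (-C(=O)OH), but the -OH is on a CX3 carbonyl carbon, not a CX4 carbon. No other fragment satisfies the full query, so there is no match.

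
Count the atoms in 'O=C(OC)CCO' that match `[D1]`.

3

The query [D1] means: atom with exactly one heavy-atom neighbour (degree 1).
Check the 7 heavy atoms by environment: 2× C (D2) → no; 1× C (D3) → no; 2× O (D1) → match; 1× O (D2) → no; 1× C (D1) → match.
Summing the matching environments: 2 + 1 = 3 matching atoms.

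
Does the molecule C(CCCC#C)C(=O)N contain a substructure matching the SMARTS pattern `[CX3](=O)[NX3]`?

Yes

The pattern [CX3](=O)[NX3] describes a carbonyl carbon bonded to a trivalent nitrogen — an amide.
The molecule carries a primary amide (-C(=O)NH2), whose atoms satisfy every constraint of the query, so the pattern matches.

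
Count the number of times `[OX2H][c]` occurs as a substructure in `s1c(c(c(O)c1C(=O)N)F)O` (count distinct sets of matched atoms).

2

[OX2H][c] is the SMARTS for a phenol: a hydroxyl oxygen attached to an aromatic carbon.
The molecule carries 2 separate instances of a hydroxyl group (-OH) meeting every constraint; each maps to a distinct set of atoms, giving 2 matches.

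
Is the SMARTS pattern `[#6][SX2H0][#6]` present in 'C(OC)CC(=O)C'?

No

The pattern [#6][SX2H0][#6] describes an aliphatic sulfur bridging two carbons with no H on the sulfur — a thioether.
The closest candidate here is a methoxy ether (-OCH3), but the bridging atom is O, not S. No other fragment satisfies the full query, so there is no match.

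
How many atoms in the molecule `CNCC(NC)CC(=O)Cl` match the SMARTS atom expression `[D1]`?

4

The query [D1] means: atom with exactly one heavy-atom neighbour (degree 1).
Check the 10 heavy atoms by environment: 2× C (D2) → no; 2× C (D3) → no; 2× N (D2) → no; 2× C (D1) → match; 1× O (D1) → match; 1× Cl (D1) → match.
Summing the matching environments: 2 + 1 + 1 = 4 matching atoms.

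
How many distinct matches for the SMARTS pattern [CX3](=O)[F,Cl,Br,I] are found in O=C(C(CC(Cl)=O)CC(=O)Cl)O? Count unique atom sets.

2

[CX3](=O)[F,Cl,Br,I] is the SMARTS for an acyl halide: a carbonyl carbon bonded to a halogen.
The molecule carries 2 separate instances of an acyl chloride (-C(=O)Cl) meeting every constraint; each maps to a distinct set of atoms, giving 2 matches.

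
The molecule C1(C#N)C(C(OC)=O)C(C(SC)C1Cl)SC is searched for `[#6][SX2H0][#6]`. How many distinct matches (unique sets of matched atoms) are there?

2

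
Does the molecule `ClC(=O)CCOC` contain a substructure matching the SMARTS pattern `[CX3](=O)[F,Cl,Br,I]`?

Yes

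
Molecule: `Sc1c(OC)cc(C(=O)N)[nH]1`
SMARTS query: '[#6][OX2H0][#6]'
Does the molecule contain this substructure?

Yes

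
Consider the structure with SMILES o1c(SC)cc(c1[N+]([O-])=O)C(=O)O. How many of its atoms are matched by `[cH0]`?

Check the 13 heavy atoms by environment: 1× o (aromatic, H0) → no; 3× c (aromatic, H0) → match; 1× c (aromatic, H1) → no; 1× C (H0) → no; 2× O (H0) → no; 1× O (H1) → no; 1× S (H0) → no; 1× C (H3) → no; 1× N (charge +1, H0) → no; 1× O (charge -1, H0) → no.
That gives 3 matching atoms.

3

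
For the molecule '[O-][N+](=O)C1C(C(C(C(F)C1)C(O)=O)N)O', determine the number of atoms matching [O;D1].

The query [O;D1] means: aliphatic oxygen bonded to exactly one heavy atom.
Check the 15 heavy atoms by environment: 6× C (D3) → no; 1× C (D2) → no; 4× O (D1) → match; 1× N (D1) → no; 1× F (D1) → no; 1× N (charge +1, D3) → no; 1× O (charge -1, D1) → match.
Summing the matching environments: 4 + 1 = 5 matching atoms.

5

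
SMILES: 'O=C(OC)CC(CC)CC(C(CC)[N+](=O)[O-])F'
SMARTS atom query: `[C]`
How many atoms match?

11

The query [C] means: uppercase C matches aliphatic (non-aromatic) carbon only.
Check the 17 heavy atoms by environment: 11× C → match; 3× O → no; 1× N (charge +1) → no; 1× O (charge -1) → no; 1× F → no.
That gives 11 matching atoms.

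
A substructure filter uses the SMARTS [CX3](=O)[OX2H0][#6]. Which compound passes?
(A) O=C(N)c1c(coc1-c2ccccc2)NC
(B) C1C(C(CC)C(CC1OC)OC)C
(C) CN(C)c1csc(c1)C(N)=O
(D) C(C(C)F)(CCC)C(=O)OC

D

[CX3](=O)[OX2H0][#6] describes a carbonyl carbon bonded to an oxygen that is itself bonded to carbon (no H on that O) (an ester).
(A) has a primary amide (-C(=O)NH2) but the carbonyl is bonded to N, not to an O-C linkage.
(B) has a methoxy ether (-OCH3) but the ether oxygen is not adjacent to a C=O carbon.
(C) has a primary amide (-C(=O)NH2) but the carbonyl is bonded to N, not to an O-C linkage.
(D) contains a methyl-ester group (-C(=O)OCH3), which satisfies every atom and bond constraint.
So the answer is (D).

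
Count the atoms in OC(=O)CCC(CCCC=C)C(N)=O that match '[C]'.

10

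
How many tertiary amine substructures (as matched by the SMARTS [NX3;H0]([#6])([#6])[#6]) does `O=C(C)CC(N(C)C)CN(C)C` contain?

2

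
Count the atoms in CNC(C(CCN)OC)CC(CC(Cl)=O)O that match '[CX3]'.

The query [CX3] means: C with X3: aliphatic carbon with exactly 3 total connections.
Check the 16 heavy atoms by environment: 9× C (X4) → no; 2× N (X3) → no; 1× C (X3) → match; 1× O (X1) → no; 1× Cl (X1) → no; 2× O (X2) → no.
That gives 1 matching atom.

1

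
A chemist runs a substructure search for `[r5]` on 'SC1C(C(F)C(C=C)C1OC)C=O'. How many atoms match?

5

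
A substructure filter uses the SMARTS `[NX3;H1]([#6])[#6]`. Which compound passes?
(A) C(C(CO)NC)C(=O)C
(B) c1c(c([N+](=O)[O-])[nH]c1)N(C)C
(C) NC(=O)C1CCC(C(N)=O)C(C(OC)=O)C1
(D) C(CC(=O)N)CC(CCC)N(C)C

[NX3;H1]([#6])[#6] describes a trivalent nitrogen with one H, bonded to two carbons (a secondary amine).
(A) contains an N-methylamino group (-NHCH3), which satisfies every atom and bond constraint.
(B) has a dimethylamino group (-N(CH3)2) but the nitrogen has H0, not H1.
(C) has a primary amide (-C(=O)NH2) but the -C(=O)NH2 nitrogen has H2, not H1.
(D) has a dimethylamino group (-N(CH3)2) but the nitrogen has H0, not H1.
So the answer is (A).

A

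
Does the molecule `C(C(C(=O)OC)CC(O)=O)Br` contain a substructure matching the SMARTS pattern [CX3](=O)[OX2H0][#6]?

Yes

The pattern [CX3](=O)[OX2H0][#6] describes a carbonyl carbon bonded to an oxygen that is itself bonded to carbon (no H on that O) — an ester.
The molecule carries a methyl-ester group (-C(=O)OCH3), whose atoms satisfy every constraint of the query, so the pattern matches.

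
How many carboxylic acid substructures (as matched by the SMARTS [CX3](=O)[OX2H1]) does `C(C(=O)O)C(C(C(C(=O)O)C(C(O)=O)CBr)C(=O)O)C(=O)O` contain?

5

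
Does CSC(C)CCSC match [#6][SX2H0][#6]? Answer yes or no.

Yes

The pattern [#6][SX2H0][#6] describes an aliphatic sulfur bridging two carbons with no H on the sulfur — a thioether.
The molecule carries a methylthio ether (-SCH3), whose atoms satisfy every constraint of the query, so the pattern matches.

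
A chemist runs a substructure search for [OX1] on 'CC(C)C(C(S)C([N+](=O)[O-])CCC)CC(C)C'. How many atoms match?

The query [OX1] means: aliphatic oxygen with one total connection — typically a carbonyl =O or an oxide.
Check the 17 heavy atoms by environment: 13× C (X4) → no; 1× N (charge +1, X3) → no; 1× O (charge -1, X1) → match; 1× O (X1) → match; 1× S (X2) → no.
Summing the matching environments: 1 + 1 = 2 matching atoms.

2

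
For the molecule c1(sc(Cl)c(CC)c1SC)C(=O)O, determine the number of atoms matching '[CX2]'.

The query [CX2] means: C with X2: aliphatic carbon with exactly 2 total connections.
Check the 13 heavy atoms by environment: 1× s (aromatic, X2) → no; 4× c (aromatic, X3) → no; 1× Cl (X1) → no; 1× S (X2) → no; 3× C (X4) → no; 1× C (X3) → no; 1× O (X1) → no; 1× O (X2) → no.
No environment satisfies the query, so 0 matching atoms.

0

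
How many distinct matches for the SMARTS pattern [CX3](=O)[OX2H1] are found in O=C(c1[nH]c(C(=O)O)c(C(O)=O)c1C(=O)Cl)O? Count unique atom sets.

[CX3](=O)[OX2H1] is the SMARTS for a carboxylic acid: an sp2 carbon double-bonded to O and single-bonded to an -OH oxygen.
The molecule carries 3 separate instances of a carboxylic acid group (-C(=O)OH) meeting every constraint; each maps to a distinct set of atoms, giving 3 matches.

3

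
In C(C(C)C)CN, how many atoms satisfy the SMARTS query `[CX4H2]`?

2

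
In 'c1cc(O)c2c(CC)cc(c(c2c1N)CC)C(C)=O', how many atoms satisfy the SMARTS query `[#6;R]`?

10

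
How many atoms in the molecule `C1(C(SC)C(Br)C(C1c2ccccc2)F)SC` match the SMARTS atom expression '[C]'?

The query [C] means: uppercase C matches aliphatic (non-aromatic) carbon only.
Check the 17 heavy atoms by environment: 7× C → match; 1× F → no; 2× S → no; 6× c (aromatic) → no; 1× Br → no.
That gives 7 matching atoms.

7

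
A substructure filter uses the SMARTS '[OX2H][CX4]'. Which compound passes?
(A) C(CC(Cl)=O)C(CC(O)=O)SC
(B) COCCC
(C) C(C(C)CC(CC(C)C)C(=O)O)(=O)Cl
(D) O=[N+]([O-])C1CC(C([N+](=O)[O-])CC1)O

[OX2H][CX4] describes a hydroxyl oxygen bound to an sp3 (X4) carbon (an aliphatic alcohol).
(A) has a carboxylic acid group (-C(=O)OH) but the -OH is on a CX3 carbonyl carbon, not a CX4 carbon.
(B) has a methoxy ether (-OCH3) but the oxygen has H0 (ether), not H1.
(C) has a carboxylic acid group (-C(=O)OH) but the -OH is on a CX3 carbonyl carbon, not a CX4 carbon.
(D) contains a hydroxyl group (-OH), which satisfies every atom and bond constraint.
So the answer is (D).

D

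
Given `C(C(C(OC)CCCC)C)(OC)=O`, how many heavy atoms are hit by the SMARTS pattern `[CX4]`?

9

Check the 13 heavy atoms by environment: 9× C (X4) → match; 1× C (X3) → no; 1× O (X1) → no; 2× O (X2) → no.
That gives 9 matching atoms.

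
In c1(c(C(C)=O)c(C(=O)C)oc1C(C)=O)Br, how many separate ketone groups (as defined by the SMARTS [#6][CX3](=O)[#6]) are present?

3

[#6][CX3](=O)[#6] is the SMARTS for a ketone: a carbonyl carbon (no H) flanked by two carbons.
The molecule carries 3 separate instances of an acetyl/ketone group (-C(=O)CH3) meeting every constraint; each maps to a distinct set of atoms, giving 3 matches.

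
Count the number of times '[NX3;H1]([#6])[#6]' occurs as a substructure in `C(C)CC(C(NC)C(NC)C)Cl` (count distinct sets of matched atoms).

[NX3;H1]([#6])[#6] is the SMARTS for a secondary amine: a trivalent nitrogen with one H, bonded to two carbons.
The molecule carries 2 separate instances of an N-methylamino group (-NHCH3) meeting every constraint; each maps to a distinct set of atoms, giving 2 matches.

2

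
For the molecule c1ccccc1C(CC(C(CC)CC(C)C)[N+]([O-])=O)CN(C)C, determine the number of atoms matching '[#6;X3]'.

6

The query [#6;X3] means: any carbon (aromatic or not) with three total connections.
Check the 23 heavy atoms by environment: 13× C (X4) → no; 1× N (X3) → no; 1× N (charge +1, X3) → no; 1× O (charge -1, X1) → no; 1× O (X1) → no; 6× c (aromatic, X3) → match.
That gives 6 matching atoms.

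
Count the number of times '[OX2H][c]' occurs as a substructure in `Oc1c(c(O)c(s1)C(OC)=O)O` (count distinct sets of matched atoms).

3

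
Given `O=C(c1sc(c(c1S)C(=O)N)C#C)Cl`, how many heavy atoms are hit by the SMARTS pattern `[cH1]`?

0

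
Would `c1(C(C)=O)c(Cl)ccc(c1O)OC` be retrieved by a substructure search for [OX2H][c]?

Yes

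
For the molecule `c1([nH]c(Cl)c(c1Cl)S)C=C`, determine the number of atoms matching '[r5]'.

The query [r5] means: r5 matches atoms in a five-membered ring.
Check the 10 heavy atoms by environment: 1× n (aromatic, in 5-ring) → match; 4× c (aromatic, in 5-ring) → match; 1× S (acyclic) → no; 2× Cl (acyclic) → no; 2× C (acyclic) → no.
Summing the matching environments: 1 + 4 = 5 matching atoms.

5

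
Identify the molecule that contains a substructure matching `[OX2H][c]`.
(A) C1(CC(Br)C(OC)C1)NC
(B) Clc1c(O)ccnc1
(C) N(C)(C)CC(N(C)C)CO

B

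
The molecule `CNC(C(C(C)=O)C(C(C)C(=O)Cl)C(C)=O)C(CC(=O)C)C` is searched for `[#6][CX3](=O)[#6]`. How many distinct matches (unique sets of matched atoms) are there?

3

[#6][CX3](=O)[#6] is the SMARTS for a ketone: a carbonyl carbon (no H) flanked by two carbons.
The molecule carries 3 separate instances of an acetyl/ketone group (-C(=O)CH3) meeting every constraint; each maps to a distinct set of atoms, giving 3 matches.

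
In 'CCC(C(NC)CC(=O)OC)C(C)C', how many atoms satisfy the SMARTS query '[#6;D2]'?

2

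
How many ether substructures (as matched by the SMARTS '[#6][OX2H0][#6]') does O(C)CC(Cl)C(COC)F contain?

[#6][OX2H0][#6] is the SMARTS for an ether: an aliphatic oxygen bridging two carbons with no H on the oxygen.
The molecule carries 2 separate instances of a methoxy ether (-OCH3) meeting every constraint; each maps to a distinct set of atoms, giving 2 matches.

2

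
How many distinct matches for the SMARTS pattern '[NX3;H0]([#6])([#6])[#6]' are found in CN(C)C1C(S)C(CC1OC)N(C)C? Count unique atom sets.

2

[NX3;H0]([#6])([#6])[#6] is the SMARTS for a tertiary amine: a trivalent nitrogen with no H, bonded to three carbons.
The molecule carries 2 separate instances of a dimethylamino group (-N(CH3)2) meeting every constraint; each maps to a distinct set of atoms, giving 2 matches.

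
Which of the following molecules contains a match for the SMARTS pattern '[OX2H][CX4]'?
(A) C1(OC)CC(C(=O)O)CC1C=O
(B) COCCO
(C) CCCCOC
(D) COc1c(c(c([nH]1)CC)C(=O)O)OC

B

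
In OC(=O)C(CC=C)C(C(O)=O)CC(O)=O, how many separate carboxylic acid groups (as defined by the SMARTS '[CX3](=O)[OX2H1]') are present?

[CX3](=O)[OX2H1] is the SMARTS for a carboxylic acid: an sp2 carbon double-bonded to O and single-bonded to an -OH oxygen.
The molecule carries 3 separate instances of a carboxylic acid group (-C(=O)OH) meeting every constraint; each maps to a distinct set of atoms, giving 3 matches.

3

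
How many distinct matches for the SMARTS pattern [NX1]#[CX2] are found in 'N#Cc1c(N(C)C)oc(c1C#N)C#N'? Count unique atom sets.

[NX1]#[CX2] is the SMARTS for a nitrile: a nitrogen triple-bonded to a two-connected carbon.
The molecule carries 3 separate instances of a nitrile (-C#N) meeting every constraint; each maps to a distinct set of atoms, giving 3 matches.

3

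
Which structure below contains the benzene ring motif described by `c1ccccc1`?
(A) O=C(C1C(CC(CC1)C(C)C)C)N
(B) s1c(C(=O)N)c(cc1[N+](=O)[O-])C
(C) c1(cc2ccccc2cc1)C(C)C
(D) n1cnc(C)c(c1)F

C

c1ccccc1 describes six aromatic carbons in a ring (a benzene ring).
(A) has a methyl group (-CH3) but no six-membered all-carbon aromatic ring is present.
(B) has a methyl group (-CH3) but no six-membered all-carbon aromatic ring is present.
(C) contains the required atom environment, so the pattern matches.
(D) has a methyl group (-CH3) but no six-membered all-carbon aromatic ring is present.
So the answer is (C).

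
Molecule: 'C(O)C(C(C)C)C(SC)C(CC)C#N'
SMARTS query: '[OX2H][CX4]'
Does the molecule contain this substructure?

The pattern [OX2H][CX4] describes a hydroxyl oxygen bound to an sp3 (X4) carbon — an aliphatic alcohol.
The molecule carries a hydroxyl group (-OH), whose atoms satisfy every constraint of the query, so the pattern matches.

Yes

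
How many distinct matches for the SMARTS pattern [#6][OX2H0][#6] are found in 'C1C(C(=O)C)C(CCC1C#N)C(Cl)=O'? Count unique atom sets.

[#6][OX2H0][#6] is the SMARTS for an ether: an aliphatic oxygen bridging two carbons with no H on the oxygen.
No fragment in the molecule satisfies every constraint, giving 0 matches.

0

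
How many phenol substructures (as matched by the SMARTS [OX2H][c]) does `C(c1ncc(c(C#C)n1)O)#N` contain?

[OX2H][c] is the SMARTS for a phenol: a hydroxyl oxygen attached to an aromatic carbon.
Exactly one fragment in the molecule meets all constraints, giving 1 match.

1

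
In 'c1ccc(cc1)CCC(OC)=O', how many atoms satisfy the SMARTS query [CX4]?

3

Check the 12 heavy atoms by environment: 3× C (X4) → match; 1× C (X3) → no; 1× O (X1) → no; 1× O (X2) → no; 6× c (aromatic, X3) → no.
That gives 3 matching atoms.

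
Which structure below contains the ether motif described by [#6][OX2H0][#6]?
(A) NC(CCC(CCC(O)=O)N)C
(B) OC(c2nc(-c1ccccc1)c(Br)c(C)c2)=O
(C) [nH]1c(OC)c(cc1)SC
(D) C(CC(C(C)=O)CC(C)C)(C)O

[#6][OX2H0][#6] describes an aliphatic oxygen bridging two carbons with no H on the oxygen (an ether).
(A) has a carboxylic acid group (-C(=O)OH) but the -OH oxygen has H1; the =O is OX1, not OX2.
(B) has a carboxylic acid group (-C(=O)OH) but the -OH oxygen has H1; the =O is OX1, not OX2.
(C) contains a methoxy ether (-OCH3), which satisfies every atom and bond constraint.
(D) has a hydroxyl group (-OH) but the oxygen has H1, not H0 bridging two carbons.
So the answer is (C).

C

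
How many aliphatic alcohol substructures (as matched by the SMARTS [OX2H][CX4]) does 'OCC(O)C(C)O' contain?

[OX2H][CX4] is the SMARTS for an aliphatic alcohol: a hydroxyl oxygen bound to an sp3 (X4) carbon.
The molecule carries 3 separate instances of a hydroxyl group (-OH) meeting every constraint; each maps to a distinct set of atoms, giving 3 matches.

3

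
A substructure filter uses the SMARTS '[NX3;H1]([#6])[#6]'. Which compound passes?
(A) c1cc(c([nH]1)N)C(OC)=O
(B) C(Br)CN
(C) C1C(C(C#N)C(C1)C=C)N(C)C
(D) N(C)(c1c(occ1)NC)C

[NX3;H1]([#6])[#6] describes a trivalent nitrogen with one H, bonded to two carbons (a secondary amine).
(A) has a primary amino group (-NH2) but the nitrogen has H2 and only one carbon neighbour.
(B) has a primary amino group (-NH2) but the nitrogen has H2 and only one carbon neighbour.
(C) has a dimethylamino group (-N(CH3)2) but the nitrogen has H0, not H1.
(D) contains an N-methylamino group (-NHCH3), which satisfies every atom and bond constraint.
So the answer is (D).

D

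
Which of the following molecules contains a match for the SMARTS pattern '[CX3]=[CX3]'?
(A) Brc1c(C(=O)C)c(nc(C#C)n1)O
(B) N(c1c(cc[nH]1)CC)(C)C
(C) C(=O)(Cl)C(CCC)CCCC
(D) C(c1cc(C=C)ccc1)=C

[CX3]=[CX3] describes a non-aromatic C=C double bond between two sp2 carbons (an alkene).
(A) has an ethynyl group (-C#CH) but the C-C bond is a triple bond, not a double bond.
(B) has an ethyl group (-CH2CH3) but its C-C bond is a single bond between CX4 carbons, not CX3=CX3.
(C) has an ethyl group (-CH2CH3) but its C-C bond is a single bond between CX4 carbons, not CX3=CX3.
(D) contains a vinyl group (-CH=CH2), which satisfies every atom and bond constraint.
So the answer is (D).

D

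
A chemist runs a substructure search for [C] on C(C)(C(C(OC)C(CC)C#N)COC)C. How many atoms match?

12

The query [C] means: uppercase C matches aliphatic (non-aromatic) carbon only.
Check the 15 heavy atoms by environment: 12× C → match; 2× O → no; 1× N → no.
That gives 12 matching atoms.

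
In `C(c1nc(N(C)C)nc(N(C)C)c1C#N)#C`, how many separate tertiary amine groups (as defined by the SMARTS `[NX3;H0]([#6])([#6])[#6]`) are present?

[NX3;H0]([#6])([#6])[#6] is the SMARTS for a tertiary amine: a trivalent nitrogen with no H, bonded to three carbons.
The molecule carries 2 separate instances of a dimethylamino group (-N(CH3)2) meeting every constraint; each maps to a distinct set of atoms, giving 2 matches.

2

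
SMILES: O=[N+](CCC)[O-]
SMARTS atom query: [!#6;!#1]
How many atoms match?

The query [!#6;!#1] means: not carbon and not hydrogen — any heteroatom.
Check the 6 heavy atoms by environment: 3× C → no; 1× N (charge +1) → match; 1× O (charge -1) → match; 1× O → match.
Summing the matching environments: 1 + 1 + 1 = 3 matching atoms.

3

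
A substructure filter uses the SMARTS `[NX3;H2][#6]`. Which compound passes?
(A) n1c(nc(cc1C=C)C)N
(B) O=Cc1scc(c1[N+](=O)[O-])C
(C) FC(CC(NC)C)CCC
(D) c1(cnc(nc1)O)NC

A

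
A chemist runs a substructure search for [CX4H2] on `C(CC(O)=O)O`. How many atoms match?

The query [CX4H2] means: sp3 carbon (X4) with exactly two hydrogens.
Check the 6 heavy atoms by environment: 2× C (H2, X4) → match; 1× C (H0, X3) → no; 1× O (H0, X1) → no; 2× O (H1, X2) → no.
That gives 2 matching atoms.

2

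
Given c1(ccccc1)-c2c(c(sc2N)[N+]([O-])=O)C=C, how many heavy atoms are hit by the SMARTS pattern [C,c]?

The query [C,c] means: comma = OR; matches aliphatic or aromatic carbon — same as #6.
Check the 17 heavy atoms by environment: 1× s (aromatic) → no; 10× c (aromatic) → match; 1× N → no; 1× N (charge +1) → no; 1× O (charge -1) → no; 1× O → no; 2× C → match.
Summing the matching environments: 10 + 2 = 12 matching atoms.

12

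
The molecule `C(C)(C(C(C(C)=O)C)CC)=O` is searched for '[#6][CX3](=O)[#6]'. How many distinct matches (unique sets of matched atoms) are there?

[#6][CX3](=O)[#6] is the SMARTS for a ketone: a carbonyl carbon (no H) flanked by two carbons.
The molecule carries 2 separate instances of an acetyl/ketone group (-C(=O)CH3) meeting every constraint; each maps to a distinct set of atoms, giving 2 matches.

2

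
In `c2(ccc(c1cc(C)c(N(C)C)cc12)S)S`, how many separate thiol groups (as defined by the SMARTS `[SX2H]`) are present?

2

[SX2H] is the SMARTS for a thiol: an aliphatic sulfur with two connections, one being H.
The molecule carries 2 separate instances of a thiol (-SH) meeting every constraint; each maps to a distinct set of atoms, giving 2 matches.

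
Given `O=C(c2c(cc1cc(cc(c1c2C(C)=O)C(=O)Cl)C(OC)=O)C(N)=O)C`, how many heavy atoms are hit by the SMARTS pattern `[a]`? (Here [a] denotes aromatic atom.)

10

The query [a] means: a matches any aromatic atom.
Check the 26 heavy atoms by environment: 10× c (aromatic) → match; 8× C → no; 6× O → no; 1× N → no; 1× Cl → no.
That gives 10 matching atoms.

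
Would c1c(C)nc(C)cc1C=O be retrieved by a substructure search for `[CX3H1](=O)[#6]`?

Yes

The pattern [CX3H1](=O)[#6] describes an sp2 carbon with one H, double-bonded to O and single-bonded to carbon — an aldehyde.
The molecule carries an aldehyde (-CHO), whose atoms satisfy every constraint of the query, so the pattern matches.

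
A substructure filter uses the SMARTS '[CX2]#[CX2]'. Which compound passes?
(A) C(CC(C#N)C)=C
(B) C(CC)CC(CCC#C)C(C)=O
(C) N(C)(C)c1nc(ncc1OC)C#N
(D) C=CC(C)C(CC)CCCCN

B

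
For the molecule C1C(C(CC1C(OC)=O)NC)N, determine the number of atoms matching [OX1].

1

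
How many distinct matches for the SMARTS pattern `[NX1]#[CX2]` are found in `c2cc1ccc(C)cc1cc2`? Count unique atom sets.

0

[NX1]#[CX2] is the SMARTS for a nitrile: a nitrogen triple-bonded to a two-connected carbon.
No fragment in the molecule satisfies every constraint, giving 0 matches.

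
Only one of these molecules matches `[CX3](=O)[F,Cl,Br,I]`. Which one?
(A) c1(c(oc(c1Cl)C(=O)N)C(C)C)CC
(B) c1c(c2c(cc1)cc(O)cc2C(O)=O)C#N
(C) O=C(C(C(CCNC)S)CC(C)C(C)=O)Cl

[CX3](=O)[F,Cl,Br,I] describes a carbonyl carbon bonded to a halogen (an acyl halide).
(A) has a chloro substituent but the Cl is not on a carbonyl carbon.
(B) has a carboxylic acid group (-C(=O)OH) but the carbonyl is bonded to -OH, not to a halogen.
(C) contains an acyl chloride (-C(=O)Cl), which satisfies every atom and bond constraint.
So the answer is (C).

C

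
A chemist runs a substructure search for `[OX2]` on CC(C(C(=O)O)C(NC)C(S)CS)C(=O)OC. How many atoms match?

The query [OX2] means: aliphatic oxygen with two total connections — ether, hydroxyl, or ester single-bond O.
Check the 17 heavy atoms by environment: 8× C (X4) → no; 1× N (X3) → no; 2× C (X3) → no; 2× O (X1) → no; 2× O (X2) → match; 2× S (X2) → no.
That gives 2 matching atoms.

2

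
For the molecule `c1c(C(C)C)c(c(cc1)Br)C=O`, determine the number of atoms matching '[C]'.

4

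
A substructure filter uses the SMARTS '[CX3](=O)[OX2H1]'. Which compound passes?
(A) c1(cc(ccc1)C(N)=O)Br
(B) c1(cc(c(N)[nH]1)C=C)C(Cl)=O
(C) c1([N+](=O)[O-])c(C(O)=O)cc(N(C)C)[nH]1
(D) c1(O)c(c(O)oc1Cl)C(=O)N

C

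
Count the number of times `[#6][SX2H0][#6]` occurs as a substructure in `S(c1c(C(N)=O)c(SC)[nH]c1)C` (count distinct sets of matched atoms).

2

[#6][SX2H0][#6] is the SMARTS for a thioether: an aliphatic sulfur bridging two carbons with no H on the sulfur.
The molecule carries 2 separate instances of a methylthio ether (-SCH3) meeting every constraint; each maps to a distinct set of atoms, giving 2 matches.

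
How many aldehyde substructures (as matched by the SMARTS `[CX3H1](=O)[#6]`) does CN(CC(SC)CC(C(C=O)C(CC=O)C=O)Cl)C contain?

3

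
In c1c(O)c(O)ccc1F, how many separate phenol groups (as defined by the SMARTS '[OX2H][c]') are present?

2

[OX2H][c] is the SMARTS for a phenol: a hydroxyl oxygen attached to an aromatic carbon.
The molecule carries 2 separate instances of a hydroxyl group (-OH) meeting every constraint; each maps to a distinct set of atoms, giving 2 matches.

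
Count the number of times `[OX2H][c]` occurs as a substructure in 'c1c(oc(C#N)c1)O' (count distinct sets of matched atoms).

1

[OX2H][c] is the SMARTS for a phenol: a hydroxyl oxygen attached to an aromatic carbon.
Exactly one fragment in the molecule meets all constraints, giving 1 match.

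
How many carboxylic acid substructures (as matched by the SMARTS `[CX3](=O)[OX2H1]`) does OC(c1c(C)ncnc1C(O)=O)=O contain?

2

[CX3](=O)[OX2H1] is the SMARTS for a carboxylic acid: an sp2 carbon double-bonded to O and single-bonded to an -OH oxygen.
The molecule carries 2 separate instances of a carboxylic acid group (-C(=O)OH) meeting every constraint; each maps to a distinct set of atoms, giving 2 matches.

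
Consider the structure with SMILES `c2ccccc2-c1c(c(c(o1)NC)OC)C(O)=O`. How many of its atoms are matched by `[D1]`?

4

The query [D1] means: atom with exactly one heavy-atom neighbour (degree 1).
Check the 18 heavy atoms by environment: 1× o (aromatic, D2) → no; 5× c (aromatic, D3) → no; 5× c (aromatic, D2) → no; 1× O (D2) → no; 2× C (D1) → match; 1× C (D3) → no; 2× O (D1) → match; 1× N (D2) → no.
Summing the matching environments: 2 + 2 = 4 matching atoms.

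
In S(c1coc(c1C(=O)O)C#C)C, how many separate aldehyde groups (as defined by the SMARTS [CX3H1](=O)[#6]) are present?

0

[CX3H1](=O)[#6] is the SMARTS for an aldehyde: an sp2 carbon with one H, double-bonded to O and single-bonded to carbon.
The molecule has a carboxylic acid group (-C(=O)OH), but the carbonyl carbon has H0 and is bonded to O, not H1; nothing else fits, so there are 0 matches.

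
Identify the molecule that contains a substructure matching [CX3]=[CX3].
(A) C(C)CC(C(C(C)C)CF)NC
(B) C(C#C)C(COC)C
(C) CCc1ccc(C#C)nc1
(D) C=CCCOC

[CX3]=[CX3] describes a non-aromatic C=C double bond between two sp2 carbons (an alkene).
(A) has an ethyl group (-CH2CH3) but its C-C bond is a single bond between CX4 carbons, not CX3=CX3.
(B) has an ethynyl group (-C#CH) but the C-C bond is a triple bond, not a double bond.
(C) has an ethynyl group (-C#CH) but the C-C bond is a triple bond, not a double bond.
(D) contains a vinyl group (-CH=CH2), which satisfies every atom and bond constraint.
So the answer is (D).

D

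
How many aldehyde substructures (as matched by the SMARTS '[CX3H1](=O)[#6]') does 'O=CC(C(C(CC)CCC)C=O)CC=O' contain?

3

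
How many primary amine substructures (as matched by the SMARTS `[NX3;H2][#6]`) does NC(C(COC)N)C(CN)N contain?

[NX3;H2][#6] is the SMARTS for a primary amine: a trivalent nitrogen with two H attached to carbon.
The molecule carries 4 separate instances of a primary amino group (-NH2) meeting every constraint; each maps to a distinct set of atoms, giving 4 matches.

4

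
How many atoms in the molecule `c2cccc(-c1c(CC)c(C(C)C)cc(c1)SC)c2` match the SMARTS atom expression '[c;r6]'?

12

Check the 19 heavy atoms by environment: 12× c (aromatic, in 6-ring) → match; 6× C (acyclic) → no; 1× S (acyclic) → no.
That gives 12 matching atoms.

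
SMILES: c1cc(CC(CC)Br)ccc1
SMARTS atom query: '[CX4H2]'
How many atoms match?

2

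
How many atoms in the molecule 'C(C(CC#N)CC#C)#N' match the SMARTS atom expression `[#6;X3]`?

0

The query [#6;X3] means: any carbon (aromatic or not) with three total connections.
Check the 9 heavy atoms by environment: 3× C (X4) → no; 4× C (X2) → no; 2× N (X1) → no.
No environment satisfies the query, so 0 matching atoms.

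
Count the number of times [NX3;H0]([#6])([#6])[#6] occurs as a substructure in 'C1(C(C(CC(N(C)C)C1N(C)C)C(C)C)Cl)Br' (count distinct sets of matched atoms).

2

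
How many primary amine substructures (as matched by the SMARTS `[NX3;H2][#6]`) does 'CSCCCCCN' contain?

[NX3;H2][#6] is the SMARTS for a primary amine: a trivalent nitrogen with two H attached to carbon.
Exactly one fragment in the molecule meets all constraints, giving 1 match.

1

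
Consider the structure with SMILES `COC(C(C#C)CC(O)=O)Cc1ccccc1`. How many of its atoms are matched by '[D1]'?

The query [D1] means: atom with exactly one heavy-atom neighbour (degree 1).
Check the 17 heavy atoms by environment: 3× C (D2) → no; 3× C (D3) → no; 1× O (D2) → no; 2× C (D1) → match; 1× c (aromatic, D3) → no; 5× c (aromatic, D2) → no; 2× O (D1) → match.
Summing the matching environments: 2 + 2 = 4 matching atoms.

4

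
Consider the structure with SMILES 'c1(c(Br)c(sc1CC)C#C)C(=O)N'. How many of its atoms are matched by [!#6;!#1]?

The query [!#6;!#1] means: not carbon and not hydrogen — any heteroatom.
Check the 13 heavy atoms by environment: 1× s (aromatic) → match; 4× c (aromatic) → no; 5× C → no; 1× Br → match; 1× O → match; 1× N → match.
Summing the matching environments: 1 + 1 + 1 + 1 = 4 matching atoms.

4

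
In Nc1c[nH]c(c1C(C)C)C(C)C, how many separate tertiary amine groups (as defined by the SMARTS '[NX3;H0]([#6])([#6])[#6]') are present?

0

[NX3;H0]([#6])([#6])[#6] is the SMARTS for a tertiary amine: a trivalent nitrogen with no H, bonded to three carbons.
The molecule has a primary amino group (-NH2), but the nitrogen has H2, not H0 with three carbons; nothing else fits, so there are 0 matches.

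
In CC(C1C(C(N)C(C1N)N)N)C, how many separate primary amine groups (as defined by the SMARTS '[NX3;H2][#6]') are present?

4

[NX3;H2][#6] is the SMARTS for a primary amine: a trivalent nitrogen with two H attached to carbon.
The molecule carries 4 separate instances of a primary amino group (-NH2) meeting every constraint; each maps to a distinct set of atoms, giving 4 matches.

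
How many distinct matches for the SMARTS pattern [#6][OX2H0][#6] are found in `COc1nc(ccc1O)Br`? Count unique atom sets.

1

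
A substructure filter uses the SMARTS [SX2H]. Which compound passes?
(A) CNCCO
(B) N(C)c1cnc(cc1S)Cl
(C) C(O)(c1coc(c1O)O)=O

B

[SX2H] describes an aliphatic sulfur with two connections, one being H (a thiol).
(A) has a hydroxyl group (-OH) but it is an -OH, not an -SH.
(B) contains a thiol (-SH), which satisfies every atom and bond constraint.
(C) has a hydroxyl group (-OH) but it is an -OH, not an -SH.
So the answer is (B).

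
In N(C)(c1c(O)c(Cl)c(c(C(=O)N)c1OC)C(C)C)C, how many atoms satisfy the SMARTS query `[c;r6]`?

6

The query [c;r6] means: aromatic carbon that belongs to a six-membered ring.
Check the 19 heavy atoms by environment: 6× c (aromatic, in 6-ring) → match; 7× C (acyclic) → no; 3× O (acyclic) → no; 2× N (acyclic) → no; 1× Cl (acyclic) → no.
That gives 6 matching atoms.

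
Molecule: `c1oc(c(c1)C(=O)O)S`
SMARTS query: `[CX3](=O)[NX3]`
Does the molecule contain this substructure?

No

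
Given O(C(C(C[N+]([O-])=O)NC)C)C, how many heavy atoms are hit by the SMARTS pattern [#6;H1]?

2

The query [#6;H1] means: any carbon bearing exactly one hydrogen.
Check the 11 heavy atoms by environment: 3× C (H3) → no; 2× C (H1) → match; 1× C (H2) → no; 2× O (H0) → no; 1× N (charge +1, H0) → no; 1× O (charge -1, H0) → no; 1× N (H1) → no.
That gives 2 matching atoms.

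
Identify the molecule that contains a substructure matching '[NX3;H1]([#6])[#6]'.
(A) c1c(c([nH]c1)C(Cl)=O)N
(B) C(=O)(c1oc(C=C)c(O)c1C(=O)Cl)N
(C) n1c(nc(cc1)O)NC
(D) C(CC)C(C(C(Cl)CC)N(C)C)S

[NX3;H1]([#6])[#6] describes a trivalent nitrogen with one H, bonded to two carbons (a secondary amine).
(A) has a primary amino group (-NH2) but the nitrogen has H2 and only one carbon neighbour.
(B) has a primary amide (-C(=O)NH2) but the -C(=O)NH2 nitrogen has H2, not H1.
(C) contains an N-methylamino group (-NHCH3), which satisfies every atom and bond constraint.
(D) has a dimethylamino group (-N(CH3)2) but the nitrogen has H0, not H1.
So the answer is (C).

C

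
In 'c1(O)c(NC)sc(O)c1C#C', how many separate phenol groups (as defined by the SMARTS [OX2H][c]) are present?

2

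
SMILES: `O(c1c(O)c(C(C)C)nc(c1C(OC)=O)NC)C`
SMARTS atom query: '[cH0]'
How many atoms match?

5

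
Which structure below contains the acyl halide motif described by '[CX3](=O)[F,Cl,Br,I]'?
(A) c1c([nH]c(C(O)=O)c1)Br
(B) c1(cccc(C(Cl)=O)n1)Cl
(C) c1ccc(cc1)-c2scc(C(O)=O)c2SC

[CX3](=O)[F,Cl,Br,I] describes a carbonyl carbon bonded to a halogen (an acyl halide).
(A) has a carboxylic acid group (-C(=O)OH) but the carbonyl is bonded to -OH, not to a halogen.
(B) contains an acyl chloride (-C(=O)Cl), which satisfies every atom and bond constraint.
(C) has a carboxylic acid group (-C(=O)OH) but the carbonyl is bonded to -OH, not to a halogen.
So the answer is (B).

B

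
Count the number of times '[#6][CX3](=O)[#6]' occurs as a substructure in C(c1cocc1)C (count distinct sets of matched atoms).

0

[#6][CX3](=O)[#6] is the SMARTS for a ketone: a carbonyl carbon (no H) flanked by two carbons.
No fragment in the molecule satisfies every constraint, giving 0 matches.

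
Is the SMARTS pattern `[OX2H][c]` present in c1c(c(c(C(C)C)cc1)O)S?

Yes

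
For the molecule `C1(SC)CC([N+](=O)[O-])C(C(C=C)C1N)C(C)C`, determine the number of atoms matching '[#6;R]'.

6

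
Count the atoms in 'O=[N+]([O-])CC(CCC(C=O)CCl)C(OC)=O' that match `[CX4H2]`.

4

The query [CX4H2] means: sp3 carbon (X4) with exactly two hydrogens.
Check the 16 heavy atoms by environment: 4× C (H2, X4) → match; 2× C (H1, X4) → no; 1× N (charge +1, H0, X3) → no; 1× O (charge -1, H0, X1) → no; 3× O (H0, X1) → no; 1× C (H1, X3) → no; 1× C (H0, X3) → no; 1× O (H0, X2) → no; 1× C (H3, X4) → no; 1× Cl (H0, X1) → no.
That gives 4 matching atoms.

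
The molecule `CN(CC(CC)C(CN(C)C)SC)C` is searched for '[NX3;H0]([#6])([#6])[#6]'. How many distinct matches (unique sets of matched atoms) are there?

[NX3;H0]([#6])([#6])[#6] is the SMARTS for a tertiary amine: a trivalent nitrogen with no H, bonded to three carbons.
The molecule carries 2 separate instances of a dimethylamino group (-N(CH3)2) meeting every constraint; each maps to a distinct set of atoms, giving 2 matches.

2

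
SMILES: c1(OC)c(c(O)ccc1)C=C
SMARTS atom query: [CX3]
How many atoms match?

The query [CX3] means: C with X3: aliphatic carbon with exactly 3 total connections.
Check the 11 heavy atoms by environment: 6× c (aromatic, X3) → no; 2× O (X2) → no; 1× C (X4) → no; 2× C (X3) → match.
That gives 2 matching atoms.

2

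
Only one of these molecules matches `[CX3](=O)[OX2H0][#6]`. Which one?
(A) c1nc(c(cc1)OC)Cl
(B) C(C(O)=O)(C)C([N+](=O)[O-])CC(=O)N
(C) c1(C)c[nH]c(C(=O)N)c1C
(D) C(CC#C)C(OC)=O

[CX3](=O)[OX2H0][#6] describes a carbonyl carbon bonded to an oxygen that is itself bonded to carbon (no H on that O) (an ester).
(A) has a methoxy ether (-OCH3) but the ether oxygen is not adjacent to a C=O carbon.
(B) has a primary amide (-C(=O)NH2) but the carbonyl is bonded to N, not to an O-C linkage.
(C) has a primary amide (-C(=O)NH2) but the carbonyl is bonded to N, not to an O-C linkage.
(D) contains a methyl-ester group (-C(=O)OCH3), which satisfies every atom and bond constraint.
So the answer is (D).

D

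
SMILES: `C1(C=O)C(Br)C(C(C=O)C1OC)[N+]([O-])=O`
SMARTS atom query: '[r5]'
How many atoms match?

5

The query [r5] means: r5 matches atoms in a five-membered ring.
Check the 15 heavy atoms by environment: 5× C (in 5-ring) → match; 1× Br (acyclic) → no; 3× C (acyclic) → no; 4× O (acyclic) → no; 1× N (charge +1, acyclic) → no; 1× O (charge -1, acyclic) → no.
That gives 5 matching atoms.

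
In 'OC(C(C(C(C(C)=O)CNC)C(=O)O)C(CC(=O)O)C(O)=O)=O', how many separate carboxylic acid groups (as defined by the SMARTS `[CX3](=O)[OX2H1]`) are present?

[CX3](=O)[OX2H1] is the SMARTS for a carboxylic acid: an sp2 carbon double-bonded to O and single-bonded to an -OH oxygen.
The molecule carries 4 separate instances of a carboxylic acid group (-C(=O)OH) meeting every constraint; each maps to a distinct set of atoms, giving 4 matches.

4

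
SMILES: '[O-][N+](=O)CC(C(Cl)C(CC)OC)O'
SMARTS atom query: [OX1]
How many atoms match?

The query [OX1] means: aliphatic oxygen with one total connection — typically a carbonyl =O or an oxide.
Check the 13 heavy atoms by environment: 7× C (X4) → no; 2× O (X2) → no; 1× N (charge +1, X3) → no; 1× O (charge -1, X1) → match; 1× O (X1) → match; 1× Cl (X1) → no.
Summing the matching environments: 1 + 1 = 2 matching atoms.

2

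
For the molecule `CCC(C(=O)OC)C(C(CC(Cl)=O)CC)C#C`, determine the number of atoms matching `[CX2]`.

2

The query [CX2] means: C with X2: aliphatic carbon with exactly 2 total connections.
Check the 17 heavy atoms by environment: 9× C (X4) → no; 2× C (X3) → no; 2× O (X1) → no; 1× O (X2) → no; 2× C (X2) → match; 1× Cl (X1) → no.
That gives 2 matching atoms.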